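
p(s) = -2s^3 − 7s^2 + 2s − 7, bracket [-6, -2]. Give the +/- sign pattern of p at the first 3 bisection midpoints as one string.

midpoint -4: p = 1 > 0 → [-4, -2]
midpoint -3: p = -22 < 0 → [-4, -3]
midpoint -3.5: p = -14 < 0 → [-4, -3.5]

+--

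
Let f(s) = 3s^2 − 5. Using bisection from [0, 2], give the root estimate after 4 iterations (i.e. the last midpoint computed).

m = 1, f(m) = -2 (−); new bracket [1, 2]
m = 1.5, f(m) = 1.75 (+); new bracket [1, 1.5]
m = 1.25, f(m) = -0.3125 (−); new bracket [1.25, 1.5]
m = 1.375, f(m) = 0.6719 (+); new bracket [1.25, 1.375]

1.375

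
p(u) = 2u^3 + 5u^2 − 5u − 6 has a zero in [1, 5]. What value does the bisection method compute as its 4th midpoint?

m = 3, p(m) = 78 (+); new bracket [1, 3]
m = 2, p(m) = 20 (+); new bracket [1, 2]
m = 1.5, p(m) = 4.5 (+); new bracket [1, 1.5]
m = 1.25, p(m) = -0.5312 (−); new bracket [1.25, 1.5]

1.25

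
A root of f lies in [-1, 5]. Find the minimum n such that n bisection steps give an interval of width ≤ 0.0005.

14

Width after n steps is 6/2^n. Need 2^n ≥ 6/0.0005 = 12000.
2^13 = 8192 < 12000 ≤ 2^14 = 16384, so n = 14.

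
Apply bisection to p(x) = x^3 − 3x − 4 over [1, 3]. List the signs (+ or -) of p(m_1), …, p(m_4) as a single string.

-++-

m = 2, p(m) = -2 (−); new bracket [2, 3]
m = 2.5, p(m) = 4.125 (+); new bracket [2, 2.5]
m = 2.25, p(m) = 0.640625 (+); new bracket [2, 2.25]
m = 2.125, p(m) = -0.7793 (−); new bracket [2.125, 2.25]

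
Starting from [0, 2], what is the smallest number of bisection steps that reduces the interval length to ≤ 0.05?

Width after n steps is 2/2^n. Need 2^n ≥ 2/0.05 = 40.
2^5 = 32 < 40 ≤ 2^6 = 64, so n = 6.

6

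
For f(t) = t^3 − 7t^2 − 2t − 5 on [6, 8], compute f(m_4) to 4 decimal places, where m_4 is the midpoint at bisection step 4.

0.6465

f(7) = -19 < 0, so the root lies in [7, 8]
f(7.5) = 8.125 > 0, so the root lies in [7, 7.5]
f(7.25) = -6.359375 < 0, so the root lies in [7.25, 7.5]
f(7.375) = 0.6465 > 0, so the root lies in [7.25, 7.375]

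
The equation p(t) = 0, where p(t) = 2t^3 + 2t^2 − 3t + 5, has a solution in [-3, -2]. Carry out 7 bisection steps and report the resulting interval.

t = -2.5 gives p = -6.25, negative; keep [-2.5, -2]
t = -2.25 gives p = -0.90625, negative; keep [-2.25, -2]
t = -2.125 gives p = 1.214844, positive; keep [-2.25, -2.125]
t = -2.1875 gives p = 0.1978, positive; keep [-2.25, -2.1875]
t = -2.21875 gives p = -0.3432, negative; keep [-2.21875, -2.1875]
t = -2.203125 gives p = -0.07, negative; keep [-2.203125, -2.1875]
t = -2.1953125 gives p = 0.0646, positive; keep [-2.203125, -2.1953125]

[-2.203125, -2.1953125]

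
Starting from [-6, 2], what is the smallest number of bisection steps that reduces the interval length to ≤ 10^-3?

13

Width after n steps is 8/2^n. Need 2^n ≥ 8/10^-3 = 8000.
2^12 = 4096 < 8000 ≤ 2^13 = 8192, so n = 13.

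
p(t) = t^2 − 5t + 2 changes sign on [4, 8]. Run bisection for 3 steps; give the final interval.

m = 6, p(m) = 8 (+); new bracket [4, 6]
m = 5, p(m) = 2 (+); new bracket [4, 5]
m = 4.5, p(m) = -0.25 (−); new bracket [4.5, 5]

[4.5, 5]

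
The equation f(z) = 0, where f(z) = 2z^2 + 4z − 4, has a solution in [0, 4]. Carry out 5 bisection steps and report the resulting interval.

m = 2, f(m) = 12 (+); new bracket [0, 2]
m = 1, f(m) = 2 (+); new bracket [0, 1]
m = 0.5, f(m) = -1.5 (−); new bracket [0.5, 1]
m = 0.75, f(m) = 0.125 (+); new bracket [0.5, 0.75]
m = 0.625, f(m) = -0.7188 (−); new bracket [0.625, 0.75]

[0.625, 0.75]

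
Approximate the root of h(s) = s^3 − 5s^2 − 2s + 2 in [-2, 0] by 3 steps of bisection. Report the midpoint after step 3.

midpoint -1: h = -2 < 0 → [-1, 0]
midpoint -0.5: h = 1.625 > 0 → [-1, -0.5]
midpoint -0.75: h = 0.265625 > 0 → [-1, -0.75]

-0.75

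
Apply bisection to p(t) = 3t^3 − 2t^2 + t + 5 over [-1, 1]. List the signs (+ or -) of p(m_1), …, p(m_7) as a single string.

++++-++

t = 0 gives p = 5, positive; keep [-1, 0]
t = -0.5 gives p = 3.625, positive; keep [-1, -0.5]
t = -0.75 gives p = 1.859375, positive; keep [-1, -0.75]
t = -0.875 gives p = 0.584, positive; keep [-1, -0.875]
t = -0.9375 gives p = -0.1672, negative; keep [-0.9375, -0.875]
t = -0.90625 gives p = 0.2183, positive; keep [-0.9375, -0.90625]
t = -0.921875 gives p = 0.028, positive; keep [-0.9375, -0.921875]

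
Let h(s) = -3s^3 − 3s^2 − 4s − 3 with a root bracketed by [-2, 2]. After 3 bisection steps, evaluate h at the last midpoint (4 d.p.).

midpoint 0: h = -3 < 0 → [-2, 0]
midpoint -1: h = 1 > 0 → [-1, 0]
midpoint -0.5: h = -1.375 < 0 → [-1, -0.5]

-1.3750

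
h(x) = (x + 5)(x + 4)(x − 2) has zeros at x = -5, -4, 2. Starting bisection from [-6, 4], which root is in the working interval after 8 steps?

m = -1, h(m) = -36 (−); new bracket [-1, 4]
m = 1.5, h(m) = -17.875 (−); new bracket [1.5, 4]
m = 2.75, h(m) = 39.234375 (+); new bracket [1.5, 2.75]
m = 2.125, h(m) = 5.4551 (+); new bracket [1.5, 2.125]
m = 1.8125, h(m) = -7.4246 (−); new bracket [1.8125, 2.125]
m = 1.96875, h(m) = -1.2998 (−); new bracket [1.96875, 2.125]
m = 2.046875, h(m) = 1.9974 (+); new bracket [1.96875, 2.046875]
m = 2.0078125, h(m) = 0.3289 (+); new bracket [1.96875, 2.0078125]

2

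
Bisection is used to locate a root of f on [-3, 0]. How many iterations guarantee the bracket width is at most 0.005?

10

Width after n steps is 3/2^n. Need 2^n ≥ 3/0.005 = 600.
2^9 = 512 < 600 ≤ 2^10 = 1024, so n = 10.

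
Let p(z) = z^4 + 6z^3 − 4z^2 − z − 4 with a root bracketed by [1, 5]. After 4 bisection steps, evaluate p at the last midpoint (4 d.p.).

2.6602

m = 3, p(m) = 200 (+); new bracket [1, 3]
m = 2, p(m) = 42 (+); new bracket [1, 2]
m = 1.5, p(m) = 10.8125 (+); new bracket [1, 1.5]
m = 1.25, p(m) = 2.6602 (+); new bracket [1, 1.25]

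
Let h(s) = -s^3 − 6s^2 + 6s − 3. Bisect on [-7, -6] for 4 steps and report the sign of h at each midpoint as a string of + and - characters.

midpoint -6.5: h = -20.875 < 0 → [-7, -6.5]
midpoint -6.75: h = -9.328125 < 0 → [-7, -6.75]
midpoint -6.875: h = -2.892578 < 0 → [-7, -6.875]
midpoint -6.9375: h = 0.4958 > 0 → [-6.9375, -6.875]

---+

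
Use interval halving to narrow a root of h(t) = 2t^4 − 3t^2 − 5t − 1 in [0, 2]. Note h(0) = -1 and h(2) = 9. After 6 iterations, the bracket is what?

[1.75, 1.78125]

t = 1 gives h = -7, negative; keep [1, 2]
t = 1.5 gives h = -5.125, negative; keep [1.5, 2]
t = 1.75 gives h = -0.179688, negative; keep [1.75, 2]
t = 1.875 gives h = 3.7974, positive; keep [1.75, 1.875]
t = 1.8125 gives h = 1.6665, positive; keep [1.75, 1.8125]
t = 1.78125 gives h = 0.7092, positive; keep [1.75, 1.78125]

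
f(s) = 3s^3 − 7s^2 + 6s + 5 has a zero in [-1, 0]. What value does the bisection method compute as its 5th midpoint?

-0.46875

m = -0.5, f(m) = -0.125 (−); new bracket [-0.5, 0]
m = -0.25, f(m) = 3.015625 (+); new bracket [-0.5, -0.25]
m = -0.375, f(m) = 1.607422 (+); new bracket [-0.5, -0.375]
m = -0.4375, f(m) = 0.7839 (+); new bracket [-0.5, -0.4375]
m = -0.46875, f(m) = 0.3404 (+); new bracket [-0.5, -0.46875]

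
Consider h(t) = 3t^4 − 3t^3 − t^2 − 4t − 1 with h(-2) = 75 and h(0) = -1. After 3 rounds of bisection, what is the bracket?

[-0.5, -0.25]

m = -1, h(m) = 8 (+); new bracket [-1, 0]
m = -0.5, h(m) = 1.3125 (+); new bracket [-0.5, 0]
m = -0.25, h(m) = -0.003906 (−); new bracket [-0.5, -0.25]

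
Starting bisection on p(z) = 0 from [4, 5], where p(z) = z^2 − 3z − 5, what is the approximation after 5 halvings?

m = 4.5, p(m) = 1.75 (+); new bracket [4, 4.5]
m = 4.25, p(m) = 0.3125 (+); new bracket [4, 4.25]
m = 4.125, p(m) = -0.359375 (−); new bracket [4.125, 4.25]
m = 4.1875, p(m) = -0.0273 (−); new bracket [4.1875, 4.25]
m = 4.21875, p(m) = 0.1416 (+); new bracket [4.1875, 4.21875]

4.21875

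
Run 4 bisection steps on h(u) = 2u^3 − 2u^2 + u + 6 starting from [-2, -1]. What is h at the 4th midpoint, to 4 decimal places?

u = -1.5 gives h = -6.75, negative; keep [-1.5, -1]
u = -1.25 gives h = -2.28125, negative; keep [-1.25, -1]
u = -1.125 gives h = -0.503906, negative; keep [-1.125, -1]
u = -1.0625 gives h = 0.2808, positive; keep [-1.125, -1.0625]

0.2808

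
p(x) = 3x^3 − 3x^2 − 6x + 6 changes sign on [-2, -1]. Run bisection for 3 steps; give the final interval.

[-1.5, -1.375]

p(-1.5) = -1.875 < 0, so the root lies in [-1.5, -1]
p(-1.25) = 2.953125 > 0, so the root lies in [-1.5, -1.25]
p(-1.375) = 0.779297 > 0, so the root lies in [-1.5, -1.375]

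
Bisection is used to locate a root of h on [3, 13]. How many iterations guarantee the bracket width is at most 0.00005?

18

Width after n steps is 10/2^n. Need 2^n ≥ 10/0.00005 = 200000.
2^17 = 131072 < 200000 ≤ 2^18 = 262144, so n = 18.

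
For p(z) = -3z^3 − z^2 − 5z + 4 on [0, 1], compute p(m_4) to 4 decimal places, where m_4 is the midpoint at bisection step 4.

0.3372

p(0.5) = 0.875 > 0, so the root lies in [0.5, 1]
p(0.75) = -1.578125 < 0, so the root lies in [0.5, 0.75]
p(0.625) = -0.248047 < 0, so the root lies in [0.5, 0.625]
p(0.5625) = 0.3372 > 0, so the root lies in [0.5625, 0.625]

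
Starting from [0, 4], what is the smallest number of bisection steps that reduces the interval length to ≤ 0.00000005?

Width after n steps is 4/2^n. Need 2^n ≥ 4/0.00000005 = 80000000.
2^26 = 67108864 < 80000000 ≤ 2^27 = 134217728, so n = 27.

27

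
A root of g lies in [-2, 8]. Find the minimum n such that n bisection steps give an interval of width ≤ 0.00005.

Width after n steps is 10/2^n. Need 2^n ≥ 10/0.00005 = 200000.
2^17 = 131072 < 200000 ≤ 2^18 = 262144, so n = 18.

18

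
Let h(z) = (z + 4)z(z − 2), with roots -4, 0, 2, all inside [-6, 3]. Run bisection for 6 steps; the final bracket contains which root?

z = -1.5 gives h = 13.125, positive; keep [-6, -1.5]
z = -3.75 gives h = 5.390625, positive; keep [-6, -3.75]
z = -4.875 gives h = -29.326172, negative; keep [-4.875, -3.75]
z = -4.3125 gives h = -8.5071, negative; keep [-4.3125, -3.75]
z = -4.03125 gives h = -0.7598, negative; keep [-4.03125, -3.75]
z = -3.890625 gives h = 2.5067, positive; keep [-4.03125, -3.890625]

-4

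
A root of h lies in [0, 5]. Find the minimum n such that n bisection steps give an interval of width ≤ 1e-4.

16

Width after n steps is 5/2^n. Need 2^n ≥ 5/1e-4 = 50000.
2^15 = 32768 < 50000 ≤ 2^16 = 65536, so n = 16.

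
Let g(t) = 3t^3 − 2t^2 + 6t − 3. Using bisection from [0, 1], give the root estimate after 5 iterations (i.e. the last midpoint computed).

m = 0.5, g(m) = -0.125 (−); new bracket [0.5, 1]
m = 0.75, g(m) = 1.640625 (+); new bracket [0.5, 0.75]
m = 0.625, g(m) = 0.701172 (+); new bracket [0.5, 0.625]
m = 0.5625, g(m) = 0.2761 (+); new bracket [0.5, 0.5625]
m = 0.53125, g(m) = 0.0728 (+); new bracket [0.5, 0.53125]

0.53125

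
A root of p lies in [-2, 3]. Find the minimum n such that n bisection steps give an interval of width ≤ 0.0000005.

Width after n steps is 5/2^n. Need 2^n ≥ 5/0.0000005 = 10000000.
2^23 = 8388608 < 10000000 ≤ 2^24 = 16777216, so n = 24.

24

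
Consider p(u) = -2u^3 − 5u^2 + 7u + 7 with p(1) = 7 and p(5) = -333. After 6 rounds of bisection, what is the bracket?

[1.4375, 1.5]

u = 3 gives p = -71, negative; keep [1, 3]
u = 2 gives p = -15, negative; keep [1, 2]
u = 1.5 gives p = -0.5, negative; keep [1, 1.5]
u = 1.25 gives p = 4.0312, positive; keep [1.25, 1.5]
u = 1.375 gives p = 1.9727, positive; keep [1.375, 1.5]
u = 1.4375 gives p = 0.7896, positive; keep [1.4375, 1.5]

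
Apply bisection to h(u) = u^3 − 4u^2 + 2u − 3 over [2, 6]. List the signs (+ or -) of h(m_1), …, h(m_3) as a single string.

h(4) = 5 > 0, so the root lies in [2, 4]
h(3) = -6 < 0, so the root lies in [3, 4]
h(3.5) = -2.125 < 0, so the root lies in [3.5, 4]

+--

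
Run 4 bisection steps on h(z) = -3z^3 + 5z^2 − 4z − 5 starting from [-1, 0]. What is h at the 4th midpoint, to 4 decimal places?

-0.6340

z = -0.5 gives h = -1.375, negative; keep [-1, -0.5]
z = -0.75 gives h = 2.078125, positive; keep [-0.75, -0.5]
z = -0.625 gives h = 0.185547, positive; keep [-0.625, -0.5]
z = -0.5625 gives h = -0.634, negative; keep [-0.625, -0.5625]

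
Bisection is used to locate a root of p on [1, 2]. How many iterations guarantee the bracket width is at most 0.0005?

11

Width after n steps is 1/2^n. Need 2^n ≥ 1/0.0005 = 2000.
2^10 = 1024 < 2000 ≤ 2^11 = 2048, so n = 11.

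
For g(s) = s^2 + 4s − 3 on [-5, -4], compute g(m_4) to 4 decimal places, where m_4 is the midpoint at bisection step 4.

m = -4.5, g(m) = -0.75 (−); new bracket [-5, -4.5]
m = -4.75, g(m) = 0.5625 (+); new bracket [-4.75, -4.5]
m = -4.625, g(m) = -0.109375 (−); new bracket [-4.75, -4.625]
m = -4.6875, g(m) = 0.2227 (+); new bracket [-4.6875, -4.625]

0.2227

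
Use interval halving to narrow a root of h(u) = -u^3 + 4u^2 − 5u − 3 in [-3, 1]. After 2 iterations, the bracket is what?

[-1, 0]

m = -1, h(m) = 7 (+); new bracket [-1, 1]
m = 0, h(m) = -3 (−); new bracket [-1, 0]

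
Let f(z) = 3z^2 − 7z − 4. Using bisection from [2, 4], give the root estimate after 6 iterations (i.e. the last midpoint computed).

2.78125

z = 3 gives f = 2, positive; keep [2, 3]
z = 2.5 gives f = -2.75, negative; keep [2.5, 3]
z = 2.75 gives f = -0.5625, negative; keep [2.75, 3]
z = 2.875 gives f = 0.6719, positive; keep [2.75, 2.875]
z = 2.8125 gives f = 0.043, positive; keep [2.75, 2.8125]
z = 2.78125 gives f = -0.2627, negative; keep [2.78125, 2.8125]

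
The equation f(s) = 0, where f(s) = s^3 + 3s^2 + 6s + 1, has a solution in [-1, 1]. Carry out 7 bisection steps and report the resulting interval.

s = 0 gives f = 1, positive; keep [-1, 0]
s = -0.5 gives f = -1.375, negative; keep [-0.5, 0]
s = -0.25 gives f = -0.328125, negative; keep [-0.25, 0]
s = -0.125 gives f = 0.2949, positive; keep [-0.25, -0.125]
s = -0.1875 gives f = -0.0261, negative; keep [-0.1875, -0.125]
s = -0.15625 gives f = 0.1319, positive; keep [-0.1875, -0.15625]
s = -0.171875 gives f = 0.0523, positive; keep [-0.1875, -0.171875]

[-0.1875, -0.171875]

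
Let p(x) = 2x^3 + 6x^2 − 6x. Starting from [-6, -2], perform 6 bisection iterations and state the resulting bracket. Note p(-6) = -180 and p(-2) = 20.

x = -4 gives p = -8, negative; keep [-4, -2]
x = -3 gives p = 18, positive; keep [-4, -3]
x = -3.5 gives p = 8.75, positive; keep [-4, -3.5]
x = -3.75 gives p = 1.4062, positive; keep [-4, -3.75]
x = -3.875 gives p = -3.0273, negative; keep [-3.875, -3.75]
x = -3.8125 gives p = -0.7446, negative; keep [-3.8125, -3.75]

[-3.8125, -3.75]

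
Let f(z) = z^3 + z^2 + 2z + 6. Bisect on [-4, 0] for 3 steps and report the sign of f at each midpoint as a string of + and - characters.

-++

z = -2 gives f = -2, negative; keep [-2, 0]
z = -1 gives f = 4, positive; keep [-2, -1]
z = -1.5 gives f = 1.875, positive; keep [-2, -1.5]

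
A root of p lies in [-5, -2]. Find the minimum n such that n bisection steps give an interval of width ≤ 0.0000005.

Width after n steps is 3/2^n. Need 2^n ≥ 3/0.0000005 = 6000000.
2^22 = 4194304 < 6000000 ≤ 2^23 = 8388608, so n = 23.

23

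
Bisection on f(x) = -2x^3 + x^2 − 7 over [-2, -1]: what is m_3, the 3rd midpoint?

-1.375

midpoint -1.5: f = 2 > 0 → [-1.5, -1]
midpoint -1.25: f = -1.53125 < 0 → [-1.5, -1.25]
midpoint -1.375: f = 0.089844 > 0 → [-1.375, -1.25]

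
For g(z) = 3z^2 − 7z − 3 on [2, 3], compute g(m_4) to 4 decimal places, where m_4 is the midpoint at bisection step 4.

-0.1445

m = 2.5, g(m) = -1.75 (−); new bracket [2.5, 3]
m = 2.75, g(m) = 0.4375 (+); new bracket [2.5, 2.75]
m = 2.625, g(m) = -0.703125 (−); new bracket [2.625, 2.75]
m = 2.6875, g(m) = -0.1445 (−); new bracket [2.6875, 2.75]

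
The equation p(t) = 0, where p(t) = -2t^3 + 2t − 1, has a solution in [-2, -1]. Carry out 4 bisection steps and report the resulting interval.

t = -1.5 gives p = 2.75, positive; keep [-1.5, -1]
t = -1.25 gives p = 0.40625, positive; keep [-1.25, -1]
t = -1.125 gives p = -0.402344, negative; keep [-1.25, -1.125]
t = -1.1875 gives p = -0.0259, negative; keep [-1.25, -1.1875]

[-1.25, -1.1875]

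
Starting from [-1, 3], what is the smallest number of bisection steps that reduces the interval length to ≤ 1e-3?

Width after n steps is 4/2^n. Need 2^n ≥ 4/1e-3 = 4000.
2^11 = 2048 < 4000 ≤ 2^12 = 4096, so n = 12.

12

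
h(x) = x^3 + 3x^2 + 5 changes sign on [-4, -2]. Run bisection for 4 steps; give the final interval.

h(-3) = 5 > 0, so the root lies in [-4, -3]
h(-3.5) = -1.125 < 0, so the root lies in [-3.5, -3]
h(-3.25) = 2.359375 > 0, so the root lies in [-3.5, -3.25]
h(-3.375) = 0.7285 > 0, so the root lies in [-3.5, -3.375]

[-3.5, -3.375]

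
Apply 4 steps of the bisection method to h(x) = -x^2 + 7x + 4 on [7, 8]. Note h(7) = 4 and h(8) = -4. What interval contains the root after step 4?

[7.5, 7.5625]

m = 7.5, h(m) = 0.25 (+); new bracket [7.5, 8]
m = 7.75, h(m) = -1.8125 (−); new bracket [7.5, 7.75]
m = 7.625, h(m) = -0.765625 (−); new bracket [7.5, 7.625]
m = 7.5625, h(m) = -0.2539 (−); new bracket [7.5, 7.5625]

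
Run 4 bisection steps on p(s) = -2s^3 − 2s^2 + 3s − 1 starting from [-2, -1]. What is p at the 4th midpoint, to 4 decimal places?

s = -1.5 gives p = -3.25, negative; keep [-2, -1.5]
s = -1.75 gives p = -1.65625, negative; keep [-2, -1.75]
s = -1.875 gives p = -0.472656, negative; keep [-2, -1.875]
s = -1.9375 gives p = 0.2261, positive; keep [-1.9375, -1.875]

0.2261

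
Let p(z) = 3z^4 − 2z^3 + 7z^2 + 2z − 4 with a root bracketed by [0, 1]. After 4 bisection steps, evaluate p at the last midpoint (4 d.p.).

0.7039

z = 0.5 gives p = -1.3125, negative; keep [0.5, 1]
z = 0.75 gives p = 1.542969, positive; keep [0.5, 0.75]
z = 0.625 gives p = -0.046143, negative; keep [0.625, 0.75]
z = 0.6875 gives p = 0.7039, positive; keep [0.625, 0.6875]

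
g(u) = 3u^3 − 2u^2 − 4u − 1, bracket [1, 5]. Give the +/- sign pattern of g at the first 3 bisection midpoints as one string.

g(3) = 50 > 0, so the root lies in [1, 3]
g(2) = 7 > 0, so the root lies in [1, 2]
g(1.5) = -1.375 < 0, so the root lies in [1.5, 2]

++-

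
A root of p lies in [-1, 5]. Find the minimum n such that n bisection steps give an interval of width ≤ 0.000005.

Width after n steps is 6/2^n. Need 2^n ≥ 6/0.000005 = 1200000.
2^20 = 1048576 < 1200000 ≤ 2^21 = 2097152, so n = 21.

21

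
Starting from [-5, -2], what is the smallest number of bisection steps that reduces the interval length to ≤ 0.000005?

Width after n steps is 3/2^n. Need 2^n ≥ 3/0.000005 = 600000.
2^19 = 524288 < 600000 ≤ 2^20 = 1048576, so n = 20.

20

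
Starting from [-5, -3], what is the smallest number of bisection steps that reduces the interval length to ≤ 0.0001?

Width after n steps is 2/2^n. Need 2^n ≥ 2/0.0001 = 20000.
2^14 = 16384 < 20000 ≤ 2^15 = 32768, so n = 15.

15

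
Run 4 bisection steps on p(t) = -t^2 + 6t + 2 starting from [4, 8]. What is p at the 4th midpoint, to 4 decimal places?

0.4375

t = 6 gives p = 2, positive; keep [6, 8]
t = 7 gives p = -5, negative; keep [6, 7]
t = 6.5 gives p = -1.25, negative; keep [6, 6.5]
t = 6.25 gives p = 0.4375, positive; keep [6.25, 6.5]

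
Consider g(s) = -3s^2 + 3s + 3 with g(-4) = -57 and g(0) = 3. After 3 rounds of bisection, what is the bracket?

[-1, -0.5]

g(-2) = -15 < 0, so the root lies in [-2, 0]
g(-1) = -3 < 0, so the root lies in [-1, 0]
g(-0.5) = 0.75 > 0, so the root lies in [-1, -0.5]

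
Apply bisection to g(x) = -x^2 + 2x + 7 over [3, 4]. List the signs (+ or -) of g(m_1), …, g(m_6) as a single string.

m = 3.5, g(m) = 1.75 (+); new bracket [3.5, 4]
m = 3.75, g(m) = 0.4375 (+); new bracket [3.75, 4]
m = 3.875, g(m) = -0.265625 (−); new bracket [3.75, 3.875]
m = 3.8125, g(m) = 0.0898 (+); new bracket [3.8125, 3.875]
m = 3.84375, g(m) = -0.0869 (−); new bracket [3.8125, 3.84375]
m = 3.828125, g(m) = 0.0017 (+); new bracket [3.828125, 3.84375]

++-+-+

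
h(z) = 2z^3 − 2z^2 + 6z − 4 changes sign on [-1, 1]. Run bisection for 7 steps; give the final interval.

[0.703125, 0.71875]

h(0) = -4 < 0, so the root lies in [0, 1]
h(0.5) = -1.25 < 0, so the root lies in [0.5, 1]
h(0.75) = 0.21875 > 0, so the root lies in [0.5, 0.75]
h(0.625) = -0.543 < 0, so the root lies in [0.625, 0.75]
h(0.6875) = -0.1704 < 0, so the root lies in [0.6875, 0.75]
h(0.71875) = 0.0219 > 0, so the root lies in [0.6875, 0.71875]
h(0.703125) = -0.0748 < 0, so the root lies in [0.703125, 0.71875]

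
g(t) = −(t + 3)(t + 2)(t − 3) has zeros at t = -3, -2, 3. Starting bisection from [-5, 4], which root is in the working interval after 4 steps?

3

m = -0.5, g(m) = 13.125 (+); new bracket [-0.5, 4]
m = 1.75, g(m) = 22.265625 (+); new bracket [1.75, 4]
m = 2.875, g(m) = 3.580078 (+); new bracket [2.875, 4]
m = 3.4375, g(m) = -15.3142 (−); new bracket [2.875, 3.4375]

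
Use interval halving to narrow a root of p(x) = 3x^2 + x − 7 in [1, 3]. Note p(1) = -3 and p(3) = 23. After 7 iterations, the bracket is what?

[1.359375, 1.375]

x = 2 gives p = 7, positive; keep [1, 2]
x = 1.5 gives p = 1.25, positive; keep [1, 1.5]
x = 1.25 gives p = -1.0625, negative; keep [1.25, 1.5]
x = 1.375 gives p = 0.0469, positive; keep [1.25, 1.375]
x = 1.3125 gives p = -0.5195, negative; keep [1.3125, 1.375]
x = 1.34375 gives p = -0.2393, negative; keep [1.34375, 1.375]
x = 1.359375 gives p = -0.0969, negative; keep [1.359375, 1.375]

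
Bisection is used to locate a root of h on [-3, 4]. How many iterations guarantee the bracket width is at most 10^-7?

Width after n steps is 7/2^n. Need 2^n ≥ 7/10^-7 = 70000000.
2^26 = 67108864 < 70000000 ≤ 2^27 = 134217728, so n = 27.

27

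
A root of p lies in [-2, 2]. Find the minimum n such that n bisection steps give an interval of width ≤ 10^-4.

Width after n steps is 4/2^n. Need 2^n ≥ 4/10^-4 = 40000.
2^15 = 32768 < 40000 ≤ 2^16 = 65536, so n = 16.

16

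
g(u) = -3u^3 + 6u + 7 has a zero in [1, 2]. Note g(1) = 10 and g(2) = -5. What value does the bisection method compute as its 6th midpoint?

u = 1.5 gives g = 5.875, positive; keep [1.5, 2]
u = 1.75 gives g = 1.421875, positive; keep [1.75, 2]
u = 1.875 gives g = -1.525391, negative; keep [1.75, 1.875]
u = 1.8125 gives g = 0.012, positive; keep [1.8125, 1.875]
u = 1.84375 gives g = -0.7405, negative; keep [1.8125, 1.84375]
u = 1.828125 gives g = -0.3603, negative; keep [1.8125, 1.828125]

1.828125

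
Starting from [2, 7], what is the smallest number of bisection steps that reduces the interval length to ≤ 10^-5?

19

Width after n steps is 5/2^n. Need 2^n ≥ 5/10^-5 = 500000.
2^18 = 262144 < 500000 ≤ 2^19 = 524288, so n = 19.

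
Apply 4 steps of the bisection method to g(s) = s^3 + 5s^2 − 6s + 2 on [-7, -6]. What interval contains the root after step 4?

[-6.0625, -6]

midpoint -6.5: g = -22.375 < 0 → [-6.5, -6]
midpoint -6.25: g = -9.328125 < 0 → [-6.25, -6]
midpoint -6.125: g = -3.455078 < 0 → [-6.125, -6]
midpoint -6.0625: g = -0.676 < 0 → [-6.0625, -6]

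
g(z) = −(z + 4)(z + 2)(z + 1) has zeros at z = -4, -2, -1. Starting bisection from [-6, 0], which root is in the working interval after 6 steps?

-4

midpoint -3: g = -2 < 0 → [-6, -3]
midpoint -4.5: g = 4.375 > 0 → [-4.5, -3]
midpoint -3.75: g = -1.203125 < 0 → [-4.5, -3.75]
midpoint -4.125: g = 0.8301 > 0 → [-4.125, -3.75]
midpoint -3.9375: g = -0.3557 < 0 → [-4.125, -3.9375]
midpoint -4.03125: g = 0.1924 > 0 → [-4.03125, -3.9375]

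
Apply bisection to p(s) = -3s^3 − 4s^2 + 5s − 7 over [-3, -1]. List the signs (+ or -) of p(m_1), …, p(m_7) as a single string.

-+--+-+

p(-2) = -9 < 0, so the root lies in [-3, -2]
p(-2.5) = 2.375 > 0, so the root lies in [-2.5, -2]
p(-2.25) = -4.328125 < 0, so the root lies in [-2.5, -2.25]
p(-2.375) = -1.248 < 0, so the root lies in [-2.5, -2.375]
p(-2.4375) = 0.4934 > 0, so the root lies in [-2.4375, -2.375]
p(-2.40625) = -0.3946 < 0, so the root lies in [-2.4375, -2.40625]
p(-2.421875) = 0.0451 > 0, so the root lies in [-2.421875, -2.40625]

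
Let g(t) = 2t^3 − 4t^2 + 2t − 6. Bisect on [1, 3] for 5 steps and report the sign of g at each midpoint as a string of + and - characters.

-++-+

midpoint 2: g = -2 < 0 → [2, 3]
midpoint 2.5: g = 5.25 > 0 → [2, 2.5]
midpoint 2.25: g = 1.03125 > 0 → [2, 2.25]
midpoint 2.125: g = -0.6211 < 0 → [2.125, 2.25]
midpoint 2.1875: g = 0.1694 > 0 → [2.125, 2.1875]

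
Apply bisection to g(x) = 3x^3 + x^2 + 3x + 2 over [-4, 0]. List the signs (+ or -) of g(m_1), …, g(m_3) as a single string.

m = -2, g(m) = -24 (−); new bracket [-2, 0]
m = -1, g(m) = -3 (−); new bracket [-1, 0]
m = -0.5, g(m) = 0.375 (+); new bracket [-1, -0.5]

--+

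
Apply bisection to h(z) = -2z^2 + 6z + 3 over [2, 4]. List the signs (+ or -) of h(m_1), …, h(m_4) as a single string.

z = 3 gives h = 3, positive; keep [3, 4]
z = 3.5 gives h = -0.5, negative; keep [3, 3.5]
z = 3.25 gives h = 1.375, positive; keep [3.25, 3.5]
z = 3.375 gives h = 0.4688, positive; keep [3.375, 3.5]

+-++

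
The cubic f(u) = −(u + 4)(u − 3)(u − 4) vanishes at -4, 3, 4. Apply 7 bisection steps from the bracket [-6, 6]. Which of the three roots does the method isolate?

-4

m = 0, f(m) = -48 (−); new bracket [-6, 0]
m = -3, f(m) = -42 (−); new bracket [-6, -3]
m = -4.5, f(m) = 31.875 (+); new bracket [-4.5, -3]
m = -3.75, f(m) = -13.0781 (−); new bracket [-4.5, -3.75]
m = -4.125, f(m) = 7.2363 (+); new bracket [-4.125, -3.75]
m = -3.9375, f(m) = -3.4417 (−); new bracket [-4.125, -3.9375]
m = -4.03125, f(m) = 1.7647 (+); new bracket [-4.03125, -3.9375]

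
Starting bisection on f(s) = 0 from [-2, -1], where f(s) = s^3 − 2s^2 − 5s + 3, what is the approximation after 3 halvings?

-1.875

s = -1.5 gives f = 2.625, positive; keep [-2, -1.5]
s = -1.75 gives f = 0.265625, positive; keep [-2, -1.75]
s = -1.875 gives f = -1.248047, negative; keep [-1.875, -1.75]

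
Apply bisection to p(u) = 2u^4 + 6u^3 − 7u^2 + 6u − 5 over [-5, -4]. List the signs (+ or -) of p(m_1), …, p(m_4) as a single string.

+++-

m = -4.5, p(m) = 99.625 (+); new bracket [-4.5, -4]
m = -4.25, p(m) = 34.976562 (+); new bracket [-4.25, -4]
m = -4.125, p(m) = 9.066895 (+); new bracket [-4.125, -4]
m = -4.0625, p(m) = -2.4272 (−); new bracket [-4.125, -4.0625]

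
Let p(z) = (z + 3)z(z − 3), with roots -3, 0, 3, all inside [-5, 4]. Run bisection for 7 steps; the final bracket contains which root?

m = -0.5, p(m) = 4.375 (+); new bracket [-5, -0.5]
m = -2.75, p(m) = 3.953125 (+); new bracket [-5, -2.75]
m = -3.875, p(m) = -23.310547 (−); new bracket [-3.875, -2.75]
m = -3.3125, p(m) = -6.5344 (−); new bracket [-3.3125, -2.75]
m = -3.03125, p(m) = -0.5713 (−); new bracket [-3.03125, -2.75]
m = -2.890625, p(m) = 1.8624 (+); new bracket [-3.03125, -2.890625]
m = -2.9609375, p(m) = 0.6895 (+); new bracket [-3.03125, -2.9609375]

-3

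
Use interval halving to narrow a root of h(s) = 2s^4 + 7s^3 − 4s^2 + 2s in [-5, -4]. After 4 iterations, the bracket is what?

m = -4.5, h(m) = 92.25 (+); new bracket [-4.5, -4]
m = -4.25, h(m) = 34.398438 (+); new bracket [-4.25, -4]
m = -4.125, h(m) = 11.424316 (+); new bracket [-4.125, -4]
m = -4.0625, h(m) = 1.2874 (+); new bracket [-4.0625, -4]

[-4.0625, -4]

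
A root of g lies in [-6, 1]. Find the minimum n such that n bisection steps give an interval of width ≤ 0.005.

11

Width after n steps is 7/2^n. Need 2^n ≥ 7/0.005 = 1400.
2^10 = 1024 < 1400 ≤ 2^11 = 2048, so n = 11.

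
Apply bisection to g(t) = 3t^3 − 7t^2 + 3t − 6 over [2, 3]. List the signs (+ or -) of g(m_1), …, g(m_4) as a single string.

+-++

t = 2.5 gives g = 4.625, positive; keep [2, 2.5]
t = 2.25 gives g = -0.515625, negative; keep [2.25, 2.5]
t = 2.375 gives g = 1.830078, positive; keep [2.25, 2.375]
t = 2.3125 gives g = 0.6033, positive; keep [2.25, 2.3125]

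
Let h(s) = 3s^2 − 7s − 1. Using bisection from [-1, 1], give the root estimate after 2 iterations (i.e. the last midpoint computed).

-0.5

s = 0 gives h = -1, negative; keep [-1, 0]
s = -0.5 gives h = 3.25, positive; keep [-0.5, 0]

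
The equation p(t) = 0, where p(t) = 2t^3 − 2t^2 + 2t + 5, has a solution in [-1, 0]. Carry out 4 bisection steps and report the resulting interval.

[-0.9375, -0.875]

p(-0.5) = 3.25 > 0, so the root lies in [-1, -0.5]
p(-0.75) = 1.53125 > 0, so the root lies in [-1, -0.75]
p(-0.875) = 0.378906 > 0, so the root lies in [-1, -0.875]
p(-0.9375) = -0.2808 < 0, so the root lies in [-0.9375, -0.875]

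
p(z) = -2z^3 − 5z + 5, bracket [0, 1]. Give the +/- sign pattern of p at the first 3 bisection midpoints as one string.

z = 0.5 gives p = 2.25, positive; keep [0.5, 1]
z = 0.75 gives p = 0.40625, positive; keep [0.75, 1]
z = 0.875 gives p = -0.714844, negative; keep [0.75, 0.875]

++-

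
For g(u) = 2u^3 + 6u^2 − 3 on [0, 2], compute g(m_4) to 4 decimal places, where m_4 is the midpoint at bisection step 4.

-0.1680

u = 1 gives g = 5, positive; keep [0, 1]
u = 0.5 gives g = -1.25, negative; keep [0.5, 1]
u = 0.75 gives g = 1.21875, positive; keep [0.5, 0.75]
u = 0.625 gives g = -0.168, negative; keep [0.625, 0.75]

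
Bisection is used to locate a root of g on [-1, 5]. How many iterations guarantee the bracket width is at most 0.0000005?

Width after n steps is 6/2^n. Need 2^n ≥ 6/0.0000005 = 12000000.
2^23 = 8388608 < 12000000 ≤ 2^24 = 16777216, so n = 24.

24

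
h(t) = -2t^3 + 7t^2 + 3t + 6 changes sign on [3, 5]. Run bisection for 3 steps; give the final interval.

[4, 4.25]

t = 4 gives h = 2, positive; keep [4, 5]
t = 4.5 gives h = -21, negative; keep [4, 4.5]
t = 4.25 gives h = -8.34375, negative; keep [4, 4.25]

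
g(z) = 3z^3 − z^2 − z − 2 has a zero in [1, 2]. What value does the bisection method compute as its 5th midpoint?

m = 1.5, g(m) = 4.375 (+); new bracket [1, 1.5]
m = 1.25, g(m) = 1.046875 (+); new bracket [1, 1.25]
m = 1.125, g(m) = -0.119141 (−); new bracket [1.125, 1.25]
m = 1.1875, g(m) = 0.426 (+); new bracket [1.125, 1.1875]
m = 1.15625, g(m) = 0.1443 (+); new bracket [1.125, 1.15625]

1.15625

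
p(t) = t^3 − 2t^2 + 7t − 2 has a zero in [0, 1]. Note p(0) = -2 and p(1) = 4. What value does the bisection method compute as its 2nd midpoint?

p(0.5) = 1.125 > 0, so the root lies in [0, 0.5]
p(0.25) = -0.359375 < 0, so the root lies in [0.25, 0.5]

0.25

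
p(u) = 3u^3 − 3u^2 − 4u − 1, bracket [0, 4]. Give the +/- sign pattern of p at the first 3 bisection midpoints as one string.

u = 2 gives p = 3, positive; keep [0, 2]
u = 1 gives p = -5, negative; keep [1, 2]
u = 1.5 gives p = -3.625, negative; keep [1.5, 2]

+--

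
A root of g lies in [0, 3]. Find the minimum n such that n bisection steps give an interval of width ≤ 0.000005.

20

Width after n steps is 3/2^n. Need 2^n ≥ 3/0.000005 = 600000.
2^19 = 524288 < 600000 ≤ 2^20 = 1048576, so n = 20.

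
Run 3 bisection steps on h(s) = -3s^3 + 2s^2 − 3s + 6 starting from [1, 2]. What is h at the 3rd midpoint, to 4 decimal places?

0.8848

midpoint 1.5: h = -4.125 < 0 → [1, 1.5]
midpoint 1.25: h = -0.484375 < 0 → [1, 1.25]
midpoint 1.125: h = 0.884766 > 0 → [1.125, 1.25]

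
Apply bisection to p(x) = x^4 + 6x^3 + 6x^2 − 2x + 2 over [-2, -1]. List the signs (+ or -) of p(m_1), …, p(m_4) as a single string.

midpoint -1.5: p = 3.3125 > 0 → [-2, -1.5]
midpoint -1.75: p = 1.097656 > 0 → [-2, -1.75]
midpoint -1.875: p = -0.347412 < 0 → [-1.875, -1.75]
midpoint -1.8125: p = 0.4021 > 0 → [-1.875, -1.8125]

++-+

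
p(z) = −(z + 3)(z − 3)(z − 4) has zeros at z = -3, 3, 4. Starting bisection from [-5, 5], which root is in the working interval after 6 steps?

-3

p(0) = -36 < 0, so the root lies in [-5, 0]
p(-2.5) = -17.875 < 0, so the root lies in [-5, -2.5]
p(-3.75) = 39.234375 > 0, so the root lies in [-3.75, -2.5]
p(-3.125) = 5.4551 > 0, so the root lies in [-3.125, -2.5]
p(-2.8125) = -7.4246 < 0, so the root lies in [-3.125, -2.8125]
p(-2.96875) = -1.2998 < 0, so the root lies in [-3.125, -2.96875]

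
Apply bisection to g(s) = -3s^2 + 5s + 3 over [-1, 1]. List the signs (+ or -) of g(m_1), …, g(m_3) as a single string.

+-+

midpoint 0: g = 3 > 0 → [-1, 0]
midpoint -0.5: g = -0.25 < 0 → [-0.5, 0]
midpoint -0.25: g = 1.5625 > 0 → [-0.5, -0.25]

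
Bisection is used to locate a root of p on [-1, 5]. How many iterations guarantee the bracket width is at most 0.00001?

Width after n steps is 6/2^n. Need 2^n ≥ 6/0.00001 = 600000.
2^19 = 524288 < 600000 ≤ 2^20 = 1048576, so n = 20.

20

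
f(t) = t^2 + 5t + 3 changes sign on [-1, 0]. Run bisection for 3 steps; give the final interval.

f(-0.5) = 0.75 > 0, so the root lies in [-1, -0.5]
f(-0.75) = -0.1875 < 0, so the root lies in [-0.75, -0.5]
f(-0.625) = 0.265625 > 0, so the root lies in [-0.75, -0.625]

[-0.75, -0.625]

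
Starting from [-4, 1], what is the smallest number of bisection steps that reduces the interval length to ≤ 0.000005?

Width after n steps is 5/2^n. Need 2^n ≥ 5/0.000005 = 1000000.
2^19 = 524288 < 1000000 ≤ 2^20 = 1048576, so n = 20.

20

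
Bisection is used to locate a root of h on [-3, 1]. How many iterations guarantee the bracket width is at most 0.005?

10

Width after n steps is 4/2^n. Need 2^n ≥ 4/0.005 = 800.
2^9 = 512 < 800 ≤ 2^10 = 1024, so n = 10.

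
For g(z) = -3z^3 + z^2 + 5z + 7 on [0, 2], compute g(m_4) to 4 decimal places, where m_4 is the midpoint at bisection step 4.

midpoint 1: g = 10 > 0 → [1, 2]
midpoint 1.5: g = 6.625 > 0 → [1.5, 2]
midpoint 1.75: g = 2.734375 > 0 → [1.75, 2]
midpoint 1.875: g = 0.1152 > 0 → [1.875, 2]

0.1152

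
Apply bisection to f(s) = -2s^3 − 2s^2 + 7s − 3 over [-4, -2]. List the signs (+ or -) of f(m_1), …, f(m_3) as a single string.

midpoint -3: f = 12 > 0 → [-3, -2]
midpoint -2.5: f = -1.75 < 0 → [-3, -2.5]
midpoint -2.75: f = 4.21875 > 0 → [-2.75, -2.5]

+-+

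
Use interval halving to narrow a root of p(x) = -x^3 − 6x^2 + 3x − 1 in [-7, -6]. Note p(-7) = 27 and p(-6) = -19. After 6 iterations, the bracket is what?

m = -6.5, p(m) = 0.625 (+); new bracket [-6.5, -6]
m = -6.25, p(m) = -9.984375 (−); new bracket [-6.5, -6.25]
m = -6.375, p(m) = -4.884766 (−); new bracket [-6.5, -6.375]
m = -6.4375, p(m) = -2.1819 (−); new bracket [-6.5, -6.4375]
m = -6.46875, p(m) = -0.7915 (−); new bracket [-6.5, -6.46875]
m = -6.484375, p(m) = -0.0866 (−); new bracket [-6.5, -6.484375]

[-6.5, -6.484375]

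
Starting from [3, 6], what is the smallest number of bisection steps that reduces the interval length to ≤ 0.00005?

Width after n steps is 3/2^n. Need 2^n ≥ 3/0.00005 = 60000.
2^15 = 32768 < 60000 ≤ 2^16 = 65536, so n = 16.

16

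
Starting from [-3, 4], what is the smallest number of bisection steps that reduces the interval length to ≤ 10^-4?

Width after n steps is 7/2^n. Need 2^n ≥ 7/10^-4 = 70000.
2^16 = 65536 < 70000 ≤ 2^17 = 131072, so n = 17.

17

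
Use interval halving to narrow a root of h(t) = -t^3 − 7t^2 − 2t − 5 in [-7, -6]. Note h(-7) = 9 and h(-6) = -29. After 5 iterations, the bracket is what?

m = -6.5, h(m) = -13.125 (−); new bracket [-7, -6.5]
m = -6.75, h(m) = -2.890625 (−); new bracket [-7, -6.75]
m = -6.875, h(m) = 2.841797 (+); new bracket [-6.875, -6.75]
m = -6.8125, h(m) = -0.0769 (−); new bracket [-6.875, -6.8125]
m = -6.84375, h(m) = 1.3692 (+); new bracket [-6.84375, -6.8125]

[-6.84375, -6.8125]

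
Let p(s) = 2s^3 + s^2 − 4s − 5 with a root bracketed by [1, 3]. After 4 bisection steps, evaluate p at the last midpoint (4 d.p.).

-0.2773

m = 2, p(m) = 7 (+); new bracket [1, 2]
m = 1.5, p(m) = -2 (−); new bracket [1.5, 2]
m = 1.75, p(m) = 1.78125 (+); new bracket [1.5, 1.75]
m = 1.625, p(m) = -0.2773 (−); new bracket [1.625, 1.75]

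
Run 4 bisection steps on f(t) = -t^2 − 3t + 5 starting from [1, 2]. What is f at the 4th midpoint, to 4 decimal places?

0.0273

midpoint 1.5: f = -1.75 < 0 → [1, 1.5]
midpoint 1.25: f = -0.3125 < 0 → [1, 1.25]
midpoint 1.125: f = 0.359375 > 0 → [1.125, 1.25]
midpoint 1.1875: f = 0.0273 > 0 → [1.1875, 1.25]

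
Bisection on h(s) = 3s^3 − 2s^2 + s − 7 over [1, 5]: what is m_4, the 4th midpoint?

s = 3 gives h = 59, positive; keep [1, 3]
s = 2 gives h = 11, positive; keep [1, 2]
s = 1.5 gives h = 0.125, positive; keep [1, 1.5]
s = 1.25 gives h = -3.0156, negative; keep [1.25, 1.5]

1.25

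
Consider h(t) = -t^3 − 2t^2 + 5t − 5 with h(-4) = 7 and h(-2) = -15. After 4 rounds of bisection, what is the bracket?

[-3.75, -3.625]

t = -3 gives h = -11, negative; keep [-4, -3]
t = -3.5 gives h = -4.125, negative; keep [-4, -3.5]
t = -3.75 gives h = 0.859375, positive; keep [-3.75, -3.5]
t = -3.625 gives h = -1.7715, negative; keep [-3.75, -3.625]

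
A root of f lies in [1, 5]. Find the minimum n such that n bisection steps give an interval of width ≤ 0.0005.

13

Width after n steps is 4/2^n. Need 2^n ≥ 4/0.0005 = 8000.
2^12 = 4096 < 8000 ≤ 2^13 = 8192, so n = 13.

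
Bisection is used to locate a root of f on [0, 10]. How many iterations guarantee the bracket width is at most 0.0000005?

25

Width after n steps is 10/2^n. Need 2^n ≥ 10/0.0000005 = 20000000.
2^24 = 16777216 < 20000000 ≤ 2^25 = 33554432, so n = 25.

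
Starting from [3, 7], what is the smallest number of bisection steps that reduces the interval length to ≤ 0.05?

7

Width after n steps is 4/2^n. Need 2^n ≥ 4/0.05 = 80.
2^6 = 64 < 80 ≤ 2^7 = 128, so n = 7.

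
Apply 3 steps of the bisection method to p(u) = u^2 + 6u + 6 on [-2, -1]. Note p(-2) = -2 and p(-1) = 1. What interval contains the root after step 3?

midpoint -1.5: p = -0.75 < 0 → [-1.5, -1]
midpoint -1.25: p = 0.0625 > 0 → [-1.5, -1.25]
midpoint -1.375: p = -0.359375 < 0 → [-1.375, -1.25]

[-1.375, -1.25]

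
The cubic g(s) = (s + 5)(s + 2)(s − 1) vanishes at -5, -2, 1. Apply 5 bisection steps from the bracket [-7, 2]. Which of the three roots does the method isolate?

midpoint -2.5: g = 4.375 > 0 → [-7, -2.5]
midpoint -4.75: g = 3.953125 > 0 → [-7, -4.75]
midpoint -5.875: g = -23.310547 < 0 → [-5.875, -4.75]
midpoint -5.3125: g = -6.5344 < 0 → [-5.3125, -4.75]
midpoint -5.03125: g = -0.5713 < 0 → [-5.03125, -4.75]

-5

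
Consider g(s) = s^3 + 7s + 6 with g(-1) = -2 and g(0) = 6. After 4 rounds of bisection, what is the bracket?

[-0.8125, -0.75]

s = -0.5 gives g = 2.375, positive; keep [-1, -0.5]
s = -0.75 gives g = 0.328125, positive; keep [-1, -0.75]
s = -0.875 gives g = -0.794922, negative; keep [-0.875, -0.75]
s = -0.8125 gives g = -0.2239, negative; keep [-0.8125, -0.75]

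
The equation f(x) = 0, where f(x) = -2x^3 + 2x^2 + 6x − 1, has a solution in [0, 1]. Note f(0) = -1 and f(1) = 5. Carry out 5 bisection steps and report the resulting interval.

x = 0.5 gives f = 2.25, positive; keep [0, 0.5]
x = 0.25 gives f = 0.59375, positive; keep [0, 0.25]
x = 0.125 gives f = -0.222656, negative; keep [0.125, 0.25]
x = 0.1875 gives f = 0.1821, positive; keep [0.125, 0.1875]
x = 0.15625 gives f = -0.0213, negative; keep [0.15625, 0.1875]

[0.15625, 0.1875]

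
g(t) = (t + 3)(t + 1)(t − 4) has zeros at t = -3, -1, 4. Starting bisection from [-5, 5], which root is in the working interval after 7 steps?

4

g(0) = -12 < 0, so the root lies in [0, 5]
g(2.5) = -28.875 < 0, so the root lies in [2.5, 5]
g(3.75) = -8.015625 < 0, so the root lies in [3.75, 5]
g(4.375) = 14.8652 > 0, so the root lies in [3.75, 4.375]
g(4.0625) = 2.2346 > 0, so the root lies in [3.75, 4.0625]
g(3.90625) = -3.1766 < 0, so the root lies in [3.90625, 4.0625]
g(3.984375) = -0.5439 < 0, so the root lies in [3.984375, 4.0625]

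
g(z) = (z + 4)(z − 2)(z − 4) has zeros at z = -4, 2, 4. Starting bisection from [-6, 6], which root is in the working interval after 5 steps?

-4

g(0) = 32 > 0, so the root lies in [-6, 0]
g(-3) = 35 > 0, so the root lies in [-6, -3]
g(-4.5) = -27.625 < 0, so the root lies in [-4.5, -3]
g(-3.75) = 11.1406 > 0, so the root lies in [-4.5, -3.75]
g(-4.125) = -6.2207 < 0, so the root lies in [-4.125, -3.75]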